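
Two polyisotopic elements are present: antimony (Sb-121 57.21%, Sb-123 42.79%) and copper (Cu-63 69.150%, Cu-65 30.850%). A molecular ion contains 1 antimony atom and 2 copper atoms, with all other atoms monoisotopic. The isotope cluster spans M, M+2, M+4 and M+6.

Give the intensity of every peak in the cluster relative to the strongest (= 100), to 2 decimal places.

Antimony pattern (n=1): 0.5721 : 0.4279
Copper pattern (n=2): 0.47817225 : 0.4266555 : 0.09517225
Convolve the two distributions (both contribute in 2-u steps):
  M: 0.5721×0.47817225 = 0.273562
  M+2: 0.5721×0.4266555 + 0.4279×0.47817225 = 0.448700
  M+4: 0.5721×0.09517225 + 0.4279×0.4266555 = 0.237014
  M+6: 0.4279×0.09517225 = 0.040724
Scale to base peak (0.448700) = 100: 60.97 : 100.00 : 52.82 : 9.08

60.97 : 100.00 : 52.82 : 9.08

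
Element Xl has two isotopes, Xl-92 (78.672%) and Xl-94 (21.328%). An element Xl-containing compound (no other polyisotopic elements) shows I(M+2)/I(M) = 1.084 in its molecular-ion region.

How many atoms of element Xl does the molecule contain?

4

For n independent Xl atoms, I(M+2)/I(M) = n · (abundance Xl-94) / (abundance Xl-92) = n · 0.21328/0.78672.
n = 1.084 × 0.78672/0.21328 = 4.00 ≈ 4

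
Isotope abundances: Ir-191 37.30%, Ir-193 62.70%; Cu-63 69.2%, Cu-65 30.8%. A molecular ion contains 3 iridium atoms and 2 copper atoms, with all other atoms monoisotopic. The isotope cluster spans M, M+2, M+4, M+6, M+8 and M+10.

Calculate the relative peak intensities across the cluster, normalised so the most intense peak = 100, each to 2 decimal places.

7.52 : 44.63 : 99.02 : 100.00 : 44.43 : 7.08

Iridium pattern (n=3): 0.05189512 : 0.26170165 : 0.43991135 : 0.24649188
Copper pattern (n=2): 0.478864 : 0.426272 : 0.094864
Convolve the two distributions (both contribute in 2-u steps):
  M: 0.05189512×0.478864 = 0.024851
  M+2: 0.05189512×0.426272 + 0.26170165×0.478864 = 0.147441
  M+4: 0.05189512×0.094864 + 0.26170165×0.426272 + 0.43991135×0.478864 = 0.327137
  M+6: 0.26170165×0.094864 + 0.43991135×0.426272 + 0.24649188×0.478864 = 0.330384
  M+8: 0.43991135×0.094864 + 0.24649188×0.426272 = 0.146804
  M+10: 0.24649188×0.094864 = 0.023383
Scale to base peak (0.330384) = 100: 7.52 : 44.63 : 99.02 : 100.00 : 44.43 : 7.08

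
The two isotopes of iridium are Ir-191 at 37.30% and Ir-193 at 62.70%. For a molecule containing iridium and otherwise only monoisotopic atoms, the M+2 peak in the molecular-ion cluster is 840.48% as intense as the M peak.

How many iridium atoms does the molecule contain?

For n independent Ir atoms, I(M+2)/I(M) = n · (abundance Ir-193) / (abundance Ir-191) = n · 0.6270/0.3730.
n = 8.4048 × 0.3730/0.6270 = 5.00 ≈ 5

5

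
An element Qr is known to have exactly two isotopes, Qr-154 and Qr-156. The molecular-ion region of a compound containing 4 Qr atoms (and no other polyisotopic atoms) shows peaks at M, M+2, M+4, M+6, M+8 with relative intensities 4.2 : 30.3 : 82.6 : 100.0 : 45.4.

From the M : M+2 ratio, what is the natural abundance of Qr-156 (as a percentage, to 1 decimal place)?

Let p = fractional abundance of Qr-154. I(M+2)/I(M) = [C(4,1)·p^3·(1−p)] / p^4 = 4·(1−p)/p = 30.3/4.2 = 7.2143
(1−p)/p = 7.2143/4 = 1.8036  ⇒  p = 1/(1 + 1.8036) = 0.3567
Qr-154: 35.7%, Qr-156: 64.3%.

64.3%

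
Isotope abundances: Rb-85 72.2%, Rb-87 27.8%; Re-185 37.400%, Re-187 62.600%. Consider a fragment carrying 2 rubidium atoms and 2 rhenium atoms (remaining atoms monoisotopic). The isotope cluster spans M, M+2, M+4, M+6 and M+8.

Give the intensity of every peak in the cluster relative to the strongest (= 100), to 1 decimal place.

18.1 : 74.5 : 100.0 : 48.0 : 7.5

Rubidium pattern (n=2): 0.521284 : 0.401432 : 0.077284
Rhenium pattern (n=2): 0.139876 : 0.468248 : 0.391876
Convolve the two distributions (both contribute in 2-u steps):
  M: 0.521284×0.139876 = 0.072915
  M+2: 0.521284×0.468248 + 0.401432×0.139876 = 0.300241
  M+4: 0.521284×0.391876 + 0.401432×0.468248 + 0.077284×0.139876 = 0.403059
  M+6: 0.401432×0.391876 + 0.077284×0.468248 = 0.193500
  M+8: 0.077284×0.391876 = 0.030286
Scale to base peak (0.403059) = 100: 18.1 : 74.5 : 100.0 : 48.0 : 7.5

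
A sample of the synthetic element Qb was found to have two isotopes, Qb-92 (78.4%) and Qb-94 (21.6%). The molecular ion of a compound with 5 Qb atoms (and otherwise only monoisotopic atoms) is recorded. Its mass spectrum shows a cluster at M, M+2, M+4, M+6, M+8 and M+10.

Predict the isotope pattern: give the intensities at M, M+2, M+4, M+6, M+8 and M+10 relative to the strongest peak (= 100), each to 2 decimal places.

72.59 : 100.00 : 55.10 : 15.18 : 2.09 : 0.12

The 5 Qb atoms are independent, so intensities follow the terms of (0.784 + 0.216)^5.
P(M) = 0.784^5 = 0.296197
P(M+2) = 5 × 0.784^4 × 0.216^1 = 0.408026
P(M+4) = 10 × 0.784^3 × 0.216^2 = 0.224831
P(M+6) = 10 × 0.784^2 × 0.216^3 = 0.061943
P(M+8) = 5 × 0.784^1 × 0.216^4 = 0.008533
P(M+10) = 0.216^5 = 0.000470
The M+2 peak is largest (0.408026); scaling to 100 gives 72.59 : 100.00 : 55.10 : 15.18 : 2.09 : 0.12.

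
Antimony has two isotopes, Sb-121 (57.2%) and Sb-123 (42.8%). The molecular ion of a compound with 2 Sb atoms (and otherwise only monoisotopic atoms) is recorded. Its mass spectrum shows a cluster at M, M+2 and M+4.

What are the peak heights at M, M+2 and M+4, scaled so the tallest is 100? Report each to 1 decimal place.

66.8 : 100.0 : 37.4

Expanding (0.572 + 0.428)^2:
P(M) = 0.572^2 = 0.327184
P(M+2) = 2 × 0.572^1 × 0.428^1 = 0.489632
P(M+4) = 0.428^2 = 0.183184
The M+2 peak is largest (0.489632); scaling to 100 gives 66.8 : 100.0 : 37.4.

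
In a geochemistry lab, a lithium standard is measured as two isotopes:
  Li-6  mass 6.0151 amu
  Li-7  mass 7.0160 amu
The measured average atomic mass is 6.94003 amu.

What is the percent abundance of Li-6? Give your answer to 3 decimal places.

7.590%

Let x be the fractional abundance of Li-6; then Li-7 has abundance 1 − x.
6.0151·x + 7.0160·(1 − x) = 6.94003
(6.0151 − 7.0160)·x = 6.94003 − 7.0160
x = -0.07597 / -1.0009 = 0.07590 → 7.590% Li-6, 92.410% Li-7.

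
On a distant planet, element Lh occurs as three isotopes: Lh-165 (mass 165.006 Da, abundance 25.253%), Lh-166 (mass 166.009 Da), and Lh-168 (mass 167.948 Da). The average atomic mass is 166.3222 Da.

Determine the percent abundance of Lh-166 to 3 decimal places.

The remaining 74.747% is split between Lh-166 (fraction x) and Lh-168 (fraction 0.74747 − x).
Substituting: 166.009x + 167.948(0.74747 − x) = 124.65323482
(166.009 − 167.948)x = -0.88285674  ⇒  x = 0.45532, y = 0.29215
Lh-166: 45.532%, Lh-168: 29.215%.

45.532%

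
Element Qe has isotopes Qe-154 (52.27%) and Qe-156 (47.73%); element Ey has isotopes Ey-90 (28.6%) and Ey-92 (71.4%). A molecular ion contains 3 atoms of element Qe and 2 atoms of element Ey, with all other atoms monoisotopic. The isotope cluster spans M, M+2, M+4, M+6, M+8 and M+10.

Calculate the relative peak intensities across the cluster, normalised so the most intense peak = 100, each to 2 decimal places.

Element Qe pattern (n=3): 0.14280963 : 0.39121697 : 0.35723716 : 0.10873624
Element Ey pattern (n=2): 0.081796 : 0.408408 : 0.509796
Convolve the two distributions (both contribute in 2-u steps):
  M: 0.14280963×0.081796 = 0.011681
  M+2: 0.14280963×0.408408 + 0.39121697×0.081796 = 0.090325
  M+4: 0.14280963×0.509796 + 0.39121697×0.408408 + 0.35723716×0.081796 = 0.261800
  M+6: 0.39121697×0.509796 + 0.35723716×0.408408 + 0.10873624×0.081796 = 0.354234
  M+8: 0.35723716×0.509796 + 0.10873624×0.408408 = 0.226527
  M+10: 0.10873624×0.509796 = 0.055433
Scale to base peak (0.354234) = 100: 3.30 : 25.50 : 73.91 : 100.00 : 63.95 : 15.65

3.30 : 25.50 : 73.91 : 100.00 : 63.95 : 15.65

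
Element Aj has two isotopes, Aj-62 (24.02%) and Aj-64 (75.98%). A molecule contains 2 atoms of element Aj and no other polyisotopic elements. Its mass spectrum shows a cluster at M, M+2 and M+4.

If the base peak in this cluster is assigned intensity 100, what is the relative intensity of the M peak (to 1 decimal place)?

10.0

(0.2402 + 0.7598)^2 gives M 0.0577, M+2 0.3650, M+4 0.5773; the largest is M+4.
P(M+4) = C(2,2) × 0.2402^0 × 0.7598^2 = 1 × 1.0000 × 0.57729604 = 0.577296 (base)
P(M) = C(2,0) × 0.2402^2 × 0.7598^0 = 1 × 0.05769604 × 1.0000 = 0.057696
Relative intensity = 0.057696 / 0.577296 × 100 = 10.0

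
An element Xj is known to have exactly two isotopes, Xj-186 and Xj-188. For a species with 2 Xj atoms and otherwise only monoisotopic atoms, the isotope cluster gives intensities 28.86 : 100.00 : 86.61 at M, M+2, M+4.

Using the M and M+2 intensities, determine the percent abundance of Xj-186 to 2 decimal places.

36.60%

Let p = fractional abundance of Xj-186. I(M+2)/I(M) = [C(2,1)·p^1·(1−p)] / p^2 = 2·(1−p)/p = 100.00/28.86 = 3.4650
(1−p)/p = 3.4650/2 = 1.7325  ⇒  p = 1/(1 + 1.7325) = 0.3660
Xj-186: 36.60%, Xj-188: 63.40%.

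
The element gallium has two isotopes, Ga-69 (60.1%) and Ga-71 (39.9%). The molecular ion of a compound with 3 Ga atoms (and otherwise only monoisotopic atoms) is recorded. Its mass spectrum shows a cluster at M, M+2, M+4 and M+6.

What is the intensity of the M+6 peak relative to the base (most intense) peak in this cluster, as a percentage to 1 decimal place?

14.7%

Binomial terms of (0.601 + 0.399)^3: M 0.2171, M+2 0.4324, M+4 0.2870, M+6 0.0635 → M+2 is the base peak.
P(M+2) = C(3,1) × 0.601^2 × 0.399^1 = 3 × 0.361201 × 0.3990 = 0.432358 (base)
P(M+6) = C(3,3) × 0.601^0 × 0.399^3 = 1 × 1.0000 × 0.0635212 = 0.063521
Relative intensity = 0.063521 / 0.432358 × 100 = 14.7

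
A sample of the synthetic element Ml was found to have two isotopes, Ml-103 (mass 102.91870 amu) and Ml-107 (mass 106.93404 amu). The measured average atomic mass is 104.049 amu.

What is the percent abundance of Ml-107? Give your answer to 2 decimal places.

Let x be the fractional abundance of Ml-103; then Ml-107 has abundance 1 − x.
102.91870·x + 106.93404·(1 − x) = 104.049
(102.91870 − 106.93404)·x = 104.049 − 106.93404
x = -2.88504 / -4.01534 = 0.71850 → 71.85% Ml-103, 28.15% Ml-107.

28.15%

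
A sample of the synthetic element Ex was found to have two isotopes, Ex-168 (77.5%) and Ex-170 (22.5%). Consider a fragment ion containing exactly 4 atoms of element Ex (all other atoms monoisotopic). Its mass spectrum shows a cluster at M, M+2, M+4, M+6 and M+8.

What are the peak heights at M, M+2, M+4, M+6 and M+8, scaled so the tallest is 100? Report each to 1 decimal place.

86.1 : 100.0 : 43.5 : 8.4 : 0.6

The 4 Ex atoms are independent, so intensities follow the terms of (0.775 + 0.225)^4.
P(M) = 0.775^4 = 0.360750
P(M+2) = 4 × 0.775^3 × 0.225^1 = 0.418936
P(M+4) = 6 × 0.775^2 × 0.225^2 = 0.182440
P(M+6) = 4 × 0.775^1 × 0.225^3 = 0.035311
P(M+8) = 0.225^4 = 0.002563
The M+2 peak is largest (0.418936); scaling to 100 gives 86.1 : 100.0 : 43.5 : 8.4 : 0.6.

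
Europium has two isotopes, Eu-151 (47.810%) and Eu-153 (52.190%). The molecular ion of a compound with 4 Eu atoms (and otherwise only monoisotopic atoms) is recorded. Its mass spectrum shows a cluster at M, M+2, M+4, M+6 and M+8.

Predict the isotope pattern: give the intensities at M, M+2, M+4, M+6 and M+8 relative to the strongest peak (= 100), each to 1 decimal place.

Each Eu atom is independently Eu-151 (p = 0.47810) or Eu-153 (q = 0.52190); the cluster is the binomial expansion (p + q)^4.
P(M) = 0.47810^4 = 0.052249
P(M+2) = 4 × 0.47810^3 × 0.52190^1 = 0.228141
P(M+4) = 6 × 0.47810^2 × 0.52190^2 = 0.373563
P(M+6) = 4 × 0.47810^1 × 0.52190^3 = 0.271857
P(M+8) = 0.52190^4 = 0.074191
The M+4 peak is largest (0.373563); scaling to 100 gives 14.0 : 61.1 : 100.0 : 72.8 : 19.9.

14.0 : 61.1 : 100.0 : 72.8 : 19.9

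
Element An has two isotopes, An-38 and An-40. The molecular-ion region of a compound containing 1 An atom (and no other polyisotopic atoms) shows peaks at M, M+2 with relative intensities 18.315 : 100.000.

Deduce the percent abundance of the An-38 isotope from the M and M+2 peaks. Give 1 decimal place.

If p is the fraction of An that is An-38, then I(M+2)/I(M) = [C(1,1)·p^0·(1−p)] / p^1 = 1·(1−p)/p = 100.000/18.315 = 5.4600
(1−p)/p = 5.4600/1 = 5.4600  ⇒  p = 1/(1 + 5.4600) = 0.1548
An-38: 15.5%, An-40: 84.5%.

15.5%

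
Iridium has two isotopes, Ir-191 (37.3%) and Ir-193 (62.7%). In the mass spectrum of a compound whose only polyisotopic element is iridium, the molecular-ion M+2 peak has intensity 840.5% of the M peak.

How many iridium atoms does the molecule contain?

5

The M+2/M ratio from n Ir atoms is n · q/p = n · 0.627/0.373.
n = 8.405 × 0.373/0.627 = 5.00 ≈ 5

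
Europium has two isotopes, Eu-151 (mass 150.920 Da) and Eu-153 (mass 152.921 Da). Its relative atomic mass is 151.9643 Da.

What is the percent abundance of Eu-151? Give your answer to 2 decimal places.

47.81%

Writing the weighted mean with unknown fraction x of Eu-151:
150.920·x + 152.921·(1 − x) = 151.9643
(150.920 − 152.921)·x = 151.9643 − 152.921
x = -0.9567 / -2.001 = 0.47811 → 47.81% Eu-151, 52.19% Eu-153.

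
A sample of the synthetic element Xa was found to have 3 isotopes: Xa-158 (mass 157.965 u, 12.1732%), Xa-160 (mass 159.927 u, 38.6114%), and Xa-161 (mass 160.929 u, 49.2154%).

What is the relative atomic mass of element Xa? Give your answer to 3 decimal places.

The abundance-weighted mean is 0.121732 × 157.965 + 0.386114 × 159.927 + 0.492154 × 160.929
= 19.2294 + 61.7501 + 79.2019 = 160.1814 u

160.181 u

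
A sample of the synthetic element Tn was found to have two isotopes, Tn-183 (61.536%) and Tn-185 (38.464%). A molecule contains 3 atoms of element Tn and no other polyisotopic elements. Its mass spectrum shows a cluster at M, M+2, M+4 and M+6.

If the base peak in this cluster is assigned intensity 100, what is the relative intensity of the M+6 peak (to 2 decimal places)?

13.02

Term probabilities: M 0.2330, M+2 0.4370, M+4 0.2731, M+6 0.0569. Base peak = M+2.
P(M+2) = C(3,1) × 0.61536^2 × 0.38464^1 = 3 × 0.37866793 × 0.38464 = 0.436952 (base)
P(M+6) = C(3,3) × 0.61536^0 × 0.38464^3 = 1 × 1.0000 × 0.05690669 = 0.056907
Relative intensity = 0.056907 / 0.436952 × 100 = 13.02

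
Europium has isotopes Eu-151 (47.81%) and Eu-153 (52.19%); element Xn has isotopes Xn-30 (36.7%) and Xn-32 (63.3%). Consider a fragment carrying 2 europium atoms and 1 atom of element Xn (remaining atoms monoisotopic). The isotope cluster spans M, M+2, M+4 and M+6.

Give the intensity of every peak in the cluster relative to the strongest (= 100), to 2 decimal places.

Europium pattern (n=2): 0.22857961 : 0.49904078 : 0.27237961
Element Xn pattern (n=1): 0.3670 : 0.6330
Convolve the two distributions (both contribute in 2-u steps):
  M: 0.22857961×0.3670 = 0.083889
  M+2: 0.22857961×0.6330 + 0.49904078×0.3670 = 0.327839
  M+4: 0.49904078×0.6330 + 0.27237961×0.3670 = 0.415856
  M+6: 0.27237961×0.6330 = 0.172416
Scale to base peak (0.415856) = 100: 20.17 : 78.83 : 100.00 : 41.46

20.17 : 78.83 : 100.00 : 41.46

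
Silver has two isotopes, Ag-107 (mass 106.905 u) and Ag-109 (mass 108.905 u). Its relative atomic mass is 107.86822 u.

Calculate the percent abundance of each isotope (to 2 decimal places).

Writing the weighted mean with unknown fraction x of Ag-107:
106.905·x + 108.905·(1 − x) = 107.86822
(106.905 − 108.905)·x = 107.86822 − 108.905
x = -1.03678 / -2.000 = 0.51839 → 51.84% Ag-107, 48.16% Ag-109.

Ag-107: 51.84%, Ag-109: 48.16%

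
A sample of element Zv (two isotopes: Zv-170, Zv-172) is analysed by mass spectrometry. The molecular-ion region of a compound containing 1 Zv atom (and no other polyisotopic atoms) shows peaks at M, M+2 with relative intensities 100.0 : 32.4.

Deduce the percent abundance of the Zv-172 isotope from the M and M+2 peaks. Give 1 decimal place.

Let p = fractional abundance of Zv-170. I(M+2)/I(M) = [C(1,1)·p^0·(1−p)] / p^1 = 1·(1−p)/p = 32.4/100.0 = 0.3240
(1−p)/p = 0.3240/1 = 0.3240  ⇒  p = 1/(1 + 0.3240) = 0.7553
Zv-170: 75.5%, Zv-172: 24.5%.

24.5%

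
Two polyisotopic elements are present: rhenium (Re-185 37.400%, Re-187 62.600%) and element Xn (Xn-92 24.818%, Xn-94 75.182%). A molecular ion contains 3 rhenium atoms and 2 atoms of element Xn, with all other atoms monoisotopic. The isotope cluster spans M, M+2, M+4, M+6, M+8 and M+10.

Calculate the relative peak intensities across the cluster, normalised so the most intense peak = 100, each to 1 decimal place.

0.9 : 10.5 : 45.5 : 96.4 : 100.0 : 40.8

Rhenium pattern (n=3): 0.05231362 : 0.26268713 : 0.43968487 : 0.24531438
Element Xn pattern (n=2): 0.06159331 : 0.37317338 : 0.56523331
Convolve the two distributions (both contribute in 2-u steps):
  M: 0.05231362×0.06159331 = 0.003222
  M+2: 0.05231362×0.37317338 + 0.26268713×0.06159331 = 0.035702
  M+4: 0.05231362×0.56523331 + 0.26268713×0.37317338 + 0.43968487×0.06159331 = 0.154679
  M+6: 0.26268713×0.56523331 + 0.43968487×0.37317338 + 0.24531438×0.06159331 = 0.327668
  M+8: 0.43968487×0.56523331 + 0.24531438×0.37317338 = 0.340069
  M+10: 0.24531438×0.56523331 = 0.138660
Scale to base peak (0.340069) = 100: 0.9 : 10.5 : 45.5 : 96.4 : 100.0 : 40.8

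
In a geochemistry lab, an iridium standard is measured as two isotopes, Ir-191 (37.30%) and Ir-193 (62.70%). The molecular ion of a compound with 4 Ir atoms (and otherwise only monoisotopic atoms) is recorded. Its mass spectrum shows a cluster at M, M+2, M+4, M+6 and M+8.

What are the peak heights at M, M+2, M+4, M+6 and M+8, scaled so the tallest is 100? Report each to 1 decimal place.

5.3 : 35.4 : 89.2 : 100.0 : 42.0

Expanding (0.3730 + 0.6270)^4:
P(M) = 0.3730^4 = 0.019357
P(M+2) = 4 × 0.3730^3 × 0.6270^1 = 0.130153
P(M+4) = 6 × 0.3730^2 × 0.6270^2 = 0.328174
P(M+6) = 4 × 0.3730^1 × 0.6270^3 = 0.367766
P(M+8) = 0.6270^4 = 0.154550
The M+6 peak is largest (0.367766); scaling to 100 gives 5.3 : 35.4 : 89.2 : 100.0 : 42.0.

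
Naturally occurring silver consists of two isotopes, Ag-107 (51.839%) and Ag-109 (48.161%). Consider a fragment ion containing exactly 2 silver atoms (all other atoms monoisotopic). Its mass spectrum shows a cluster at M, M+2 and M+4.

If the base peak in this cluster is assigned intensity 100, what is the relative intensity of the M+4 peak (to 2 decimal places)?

Term probabilities: M 0.2687, M+2 0.4993, M+4 0.2319. Base peak = M+2.
P(M+2) = C(2,1) × 0.51839^1 × 0.48161^1 = 2 × 0.51839 × 0.48161 = 0.499324 (base)
P(M+4) = C(2,2) × 0.51839^0 × 0.48161^2 = 1 × 1.0000 × 0.23194819 = 0.231948
Relative intensity = 0.231948 / 0.499324 × 100 = 46.45

46.45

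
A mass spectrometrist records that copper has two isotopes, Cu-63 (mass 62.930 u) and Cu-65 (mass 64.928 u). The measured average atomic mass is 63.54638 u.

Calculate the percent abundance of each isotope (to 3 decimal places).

With x = fraction of Cu-63 (so Cu-65 is 1 − x):
62.930·x + 64.928·(1 − x) = 63.54638
(62.930 − 64.928)·x = 63.54638 − 64.928
x = -1.38162 / -1.998 = 0.69150 → 69.150% Cu-63, 30.850% Cu-65.

Cu-63: 69.150%, Cu-65: 30.850%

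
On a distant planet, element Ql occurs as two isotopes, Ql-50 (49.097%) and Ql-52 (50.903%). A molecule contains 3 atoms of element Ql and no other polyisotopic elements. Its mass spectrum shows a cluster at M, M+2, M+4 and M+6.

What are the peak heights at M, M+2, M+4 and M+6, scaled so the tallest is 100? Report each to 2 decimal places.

Each Ql atom is independently Ql-50 (p = 0.49097) or Ql-52 (q = 0.50903); the cluster is the binomial expansion (p + q)^3.
P(M) = 0.49097^3 = 0.118349
P(M+2) = 3 × 0.49097^2 × 0.50903^1 = 0.368107
P(M+4) = 3 × 0.49097^1 × 0.50903^2 = 0.381648
P(M+6) = 0.50903^3 = 0.131896
The M+4 peak is largest (0.381648); scaling to 100 gives 31.01 : 96.45 : 100.00 : 34.56.

31.01 : 96.45 : 100.00 : 34.56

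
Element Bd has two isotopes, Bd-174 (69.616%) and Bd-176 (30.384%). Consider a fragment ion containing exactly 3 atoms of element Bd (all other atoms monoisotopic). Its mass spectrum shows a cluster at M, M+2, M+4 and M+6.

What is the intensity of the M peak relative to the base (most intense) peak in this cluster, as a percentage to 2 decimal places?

76.37%

(0.69616 + 0.30384)^3 gives M 0.3374, M+2 0.4418, M+4 0.1928, M+6 0.0281; the largest is M+2.
P(M+2) = C(3,1) × 0.69616^2 × 0.30384^1 = 3 × 0.48463875 × 0.30384 = 0.441758 (base)
P(M) = C(3,0) × 0.69616^3 × 0.30384^0 = 1 × 0.33738611 × 1.0000 = 0.337386
Relative intensity = 0.337386 / 0.441758 × 100 = 76.37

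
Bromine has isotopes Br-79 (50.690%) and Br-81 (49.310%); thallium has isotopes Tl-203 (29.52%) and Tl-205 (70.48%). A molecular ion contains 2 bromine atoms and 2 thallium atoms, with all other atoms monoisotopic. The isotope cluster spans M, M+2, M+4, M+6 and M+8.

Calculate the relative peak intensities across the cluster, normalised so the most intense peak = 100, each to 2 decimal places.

6.27 : 42.17 : 100.00 : 97.94 : 33.85

Bromine pattern (n=2): 0.25694761 : 0.49990478 : 0.24314761
Thallium pattern (n=2): 0.08714304 : 0.41611392 : 0.49674304
Convolve the two distributions (both contribute in 2-u steps):
  M: 0.25694761×0.08714304 = 0.022391
  M+2: 0.25694761×0.41611392 + 0.49990478×0.08714304 = 0.150483
  M+4: 0.25694761×0.49674304 + 0.49990478×0.41611392 + 0.24314761×0.08714304 = 0.356843
  M+6: 0.49990478×0.49674304 + 0.24314761×0.41611392 = 0.349501
  M+8: 0.24314761×0.49674304 = 0.120782
Scale to base peak (0.356843) = 100: 6.27 : 42.17 : 100.00 : 97.94 : 33.85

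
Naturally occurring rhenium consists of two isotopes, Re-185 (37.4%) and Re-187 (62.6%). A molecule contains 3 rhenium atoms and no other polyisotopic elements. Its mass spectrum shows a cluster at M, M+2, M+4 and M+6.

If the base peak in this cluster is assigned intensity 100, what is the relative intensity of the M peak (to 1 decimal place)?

Term probabilities: M 0.0523, M+2 0.2627, M+4 0.4397, M+6 0.2453. Base peak = M+4.
P(M+4) = C(3,2) × 0.374^1 × 0.626^2 = 3 × 0.3740 × 0.391876 = 0.439685 (base)
P(M) = C(3,0) × 0.374^3 × 0.626^0 = 1 × 0.05231362 × 1.0000 = 0.052314
Relative intensity = 0.052314 / 0.439685 × 100 = 11.9

11.9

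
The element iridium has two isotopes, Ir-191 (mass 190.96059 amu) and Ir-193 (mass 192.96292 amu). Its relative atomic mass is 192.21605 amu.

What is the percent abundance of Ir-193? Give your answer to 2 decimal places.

62.70%

Let x be the fractional abundance of Ir-191; then Ir-193 has abundance 1 − x.
190.96059·x + 192.96292·(1 − x) = 192.21605
(190.96059 − 192.96292)·x = 192.21605 − 192.96292
x = -0.74687 / -2.00233 = 0.37300 → 37.30% Ir-191, 62.70% Ir-193.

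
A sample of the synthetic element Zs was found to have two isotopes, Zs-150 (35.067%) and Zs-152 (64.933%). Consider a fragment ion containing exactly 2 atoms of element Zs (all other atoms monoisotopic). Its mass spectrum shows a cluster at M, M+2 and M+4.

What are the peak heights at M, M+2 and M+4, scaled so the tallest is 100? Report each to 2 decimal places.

The 2 Zs atoms are independent, so intensities follow the terms of (0.35067 + 0.64933)^2.
P(M) = 0.35067^2 = 0.122969
P(M+2) = 2 × 0.35067^1 × 0.64933^1 = 0.455401
P(M+4) = 0.64933^2 = 0.421629
The M+2 peak is largest (0.455401); scaling to 100 gives 27.00 : 100.00 : 92.58.

27.00 : 100.00 : 92.58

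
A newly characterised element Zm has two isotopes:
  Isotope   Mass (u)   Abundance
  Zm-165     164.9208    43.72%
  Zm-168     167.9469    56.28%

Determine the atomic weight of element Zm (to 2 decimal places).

Ar = Σ fᵢ·mᵢ = 0.4372 × 164.9208 + 0.5628 × 167.9469
= 72.10337 + 94.52052 = 166.62389 u

166.62 u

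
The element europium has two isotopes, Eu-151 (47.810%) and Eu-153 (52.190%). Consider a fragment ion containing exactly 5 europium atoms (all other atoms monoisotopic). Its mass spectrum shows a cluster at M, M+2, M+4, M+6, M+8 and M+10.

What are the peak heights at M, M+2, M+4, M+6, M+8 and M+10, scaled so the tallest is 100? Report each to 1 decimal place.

Expanding (0.47810 + 0.52190)^5:
P(M) = 0.47810^5 = 0.024980
P(M+2) = 5 × 0.47810^4 × 0.52190^1 = 0.136343
P(M+4) = 10 × 0.47810^3 × 0.52190^2 = 0.297667
P(M+6) = 10 × 0.47810^2 × 0.52190^3 = 0.324937
P(M+8) = 5 × 0.47810^1 × 0.52190^4 = 0.177353
P(M+10) = 0.52190^5 = 0.038720
The M+6 peak is largest (0.324937); scaling to 100 gives 7.7 : 42.0 : 91.6 : 100.0 : 54.6 : 11.9.

7.7 : 42.0 : 91.6 : 100.0 : 54.6 : 11.9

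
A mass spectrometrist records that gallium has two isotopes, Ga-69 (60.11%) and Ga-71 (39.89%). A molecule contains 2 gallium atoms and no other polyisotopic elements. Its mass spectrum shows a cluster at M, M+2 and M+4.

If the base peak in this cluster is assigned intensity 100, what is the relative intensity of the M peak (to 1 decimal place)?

(0.6011 + 0.3989)^2 gives M 0.3613, M+2 0.4796, M+4 0.1591; the largest is M+2.
P(M+2) = C(2,1) × 0.6011^1 × 0.3989^1 = 2 × 0.6011 × 0.3989 = 0.479558 (base)
P(M) = C(2,0) × 0.6011^2 × 0.3989^0 = 1 × 0.36132121 × 1.0000 = 0.361321
Relative intensity = 0.361321 / 0.479558 × 100 = 75.3

75.3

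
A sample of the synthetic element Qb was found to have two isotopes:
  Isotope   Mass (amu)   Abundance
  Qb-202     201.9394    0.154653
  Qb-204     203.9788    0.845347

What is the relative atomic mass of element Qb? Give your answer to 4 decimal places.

Weight each isotope mass by its fractional abundance: 0.154653 × 201.9394 + 0.845347 × 203.9788
= 31.23053 + 172.43287 = 203.66340 amu

203.6634 amu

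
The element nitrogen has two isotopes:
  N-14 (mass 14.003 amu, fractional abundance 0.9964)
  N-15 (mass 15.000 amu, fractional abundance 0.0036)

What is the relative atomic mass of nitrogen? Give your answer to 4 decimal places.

14.0066 amu

Ar = Σ fᵢ·mᵢ = 0.9964 × 14.003 + 0.0036 × 15.000
= 13.95259 + 0.05400 = 14.00659 amu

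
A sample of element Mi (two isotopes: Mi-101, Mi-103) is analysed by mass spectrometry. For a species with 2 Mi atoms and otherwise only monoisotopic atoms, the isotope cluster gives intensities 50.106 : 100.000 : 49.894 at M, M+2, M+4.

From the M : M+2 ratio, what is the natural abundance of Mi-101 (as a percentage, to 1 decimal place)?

Let p = fractional abundance of Mi-101. I(M+2)/I(M) = [C(2,1)·p^1·(1−p)] / p^2 = 2·(1−p)/p = 100.000/50.106 = 1.9958
(1−p)/p = 1.9958/2 = 0.9979  ⇒  p = 1/(1 + 0.9979) = 0.5005
Mi-101: 50.1%, Mi-103: 49.9%.

50.1%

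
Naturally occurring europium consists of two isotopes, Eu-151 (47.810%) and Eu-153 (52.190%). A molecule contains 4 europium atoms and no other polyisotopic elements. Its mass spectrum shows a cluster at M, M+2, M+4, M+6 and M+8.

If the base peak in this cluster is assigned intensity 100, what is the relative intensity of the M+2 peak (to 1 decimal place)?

Term probabilities: M 0.0522, M+2 0.2281, M+4 0.3736, M+6 0.2719, M+8 0.0742. Base peak = M+4.
P(M+4) = C(4,2) × 0.47810^2 × 0.52190^2 = 6 × 0.22857961 × 0.27237961 = 0.373563 (base)
P(M+2) = C(4,1) × 0.47810^3 × 0.52190^1 = 4 × 0.10928391 × 0.5219 = 0.228141
Relative intensity = 0.228141 / 0.373563 × 100 = 61.1

61.1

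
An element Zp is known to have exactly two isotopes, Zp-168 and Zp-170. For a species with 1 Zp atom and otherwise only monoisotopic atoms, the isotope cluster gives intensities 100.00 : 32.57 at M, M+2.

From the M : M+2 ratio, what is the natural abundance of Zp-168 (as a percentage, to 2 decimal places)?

Let p = fractional abundance of Zp-168. I(M+2)/I(M) = [C(1,1)·p^0·(1−p)] / p^1 = 1·(1−p)/p = 32.57/100.00 = 0.3257
(1−p)/p = 0.3257/1 = 0.3257  ⇒  p = 1/(1 + 0.3257) = 0.7543
Zp-168: 75.43%, Zp-170: 24.57%.

75.43%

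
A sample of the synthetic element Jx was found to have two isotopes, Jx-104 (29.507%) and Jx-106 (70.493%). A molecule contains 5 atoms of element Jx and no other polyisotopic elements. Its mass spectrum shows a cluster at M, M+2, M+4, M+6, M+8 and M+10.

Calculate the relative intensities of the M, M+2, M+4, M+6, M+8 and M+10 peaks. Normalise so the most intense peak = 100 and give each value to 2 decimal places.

0.61 : 7.33 : 35.04 : 83.72 : 100.00 : 47.78

Each Jx atom is independently Jx-104 (p = 0.29507) or Jx-106 (q = 0.70493); the cluster is the binomial expansion (p + q)^5.
P(M) = 0.29507^5 = 0.002237
P(M+2) = 5 × 0.29507^4 × 0.70493^1 = 0.026719
P(M+4) = 10 × 0.29507^3 × 0.70493^2 = 0.127664
P(M+6) = 10 × 0.29507^2 × 0.70493^3 = 0.304992
P(M+8) = 5 × 0.29507^1 × 0.70493^4 = 0.364317
P(M+10) = 0.70493^5 = 0.174072
The M+8 peak is largest (0.364317); scaling to 100 gives 0.61 : 7.33 : 35.04 : 83.72 : 100.00 : 47.78.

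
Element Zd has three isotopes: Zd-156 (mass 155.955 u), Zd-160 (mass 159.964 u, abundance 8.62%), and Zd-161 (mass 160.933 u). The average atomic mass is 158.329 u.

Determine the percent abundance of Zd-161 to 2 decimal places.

Let x and y be the fractions of Zd-156 and Zd-161. Then x + y = 1 − 0.0862 = 0.9138 and 155.955x + 160.933y = 158.329 − 0.0862×159.964 = 144.5401032.
Substituting: 155.955x + 160.933(0.9138 − x) = 144.5401032
(155.955 − 160.933)x = -2.5204722  ⇒  x = 0.50632, y = 0.40748
Zd-156: 50.63%, Zd-161: 40.75%.

40.75%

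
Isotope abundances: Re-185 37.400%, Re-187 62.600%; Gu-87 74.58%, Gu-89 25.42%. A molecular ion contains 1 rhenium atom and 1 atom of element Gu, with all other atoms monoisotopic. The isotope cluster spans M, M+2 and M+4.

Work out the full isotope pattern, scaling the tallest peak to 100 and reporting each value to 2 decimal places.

Rhenium pattern (n=1): 0.3740 : 0.6260
Element Gu pattern (n=1): 0.7458 : 0.2542
Convolve the two distributions (both contribute in 2-u steps):
  M: 0.3740×0.7458 = 0.278929
  M+2: 0.3740×0.2542 + 0.6260×0.7458 = 0.561942
  M+4: 0.6260×0.2542 = 0.159129
Scale to base peak (0.561942) = 100: 49.64 : 100.00 : 28.32

49.64 : 100.00 : 28.32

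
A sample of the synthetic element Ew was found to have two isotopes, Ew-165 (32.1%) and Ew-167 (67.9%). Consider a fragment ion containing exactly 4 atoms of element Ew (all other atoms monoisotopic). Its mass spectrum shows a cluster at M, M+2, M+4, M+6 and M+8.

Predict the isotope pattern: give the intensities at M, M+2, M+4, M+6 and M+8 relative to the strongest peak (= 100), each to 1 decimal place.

2.6 : 22.3 : 70.9 : 100.0 : 52.9

Each Ew atom is independently Ew-165 (p = 0.321) or Ew-167 (q = 0.679); the cluster is the binomial expansion (p + q)^4.
P(M) = 0.321^4 = 0.010617
P(M+2) = 4 × 0.321^3 × 0.679^1 = 0.089835
P(M+4) = 6 × 0.321^2 × 0.679^2 = 0.285037
P(M+6) = 4 × 0.321^1 × 0.679^3 = 0.401952
P(M+8) = 0.679^4 = 0.212559
The M+6 peak is largest (0.401952); scaling to 100 gives 2.6 : 22.3 : 70.9 : 100.0 : 52.9.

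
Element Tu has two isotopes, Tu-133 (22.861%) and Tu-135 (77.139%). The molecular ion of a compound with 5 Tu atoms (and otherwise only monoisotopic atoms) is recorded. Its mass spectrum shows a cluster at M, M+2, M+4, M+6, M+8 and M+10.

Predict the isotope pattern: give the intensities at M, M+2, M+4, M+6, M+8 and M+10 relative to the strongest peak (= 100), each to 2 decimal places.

0.15 : 2.60 : 17.57 : 59.27 : 100.00 : 67.49

The 5 Tu atoms are independent, so intensities follow the terms of (0.22861 + 0.77139)^5.
P(M) = 0.22861^5 = 0.000624
P(M+2) = 5 × 0.22861^4 × 0.77139^1 = 0.010535
P(M+4) = 10 × 0.22861^3 × 0.77139^2 = 0.071094
P(M+6) = 10 × 0.22861^2 × 0.77139^3 = 0.239890
P(M+8) = 5 × 0.22861^1 × 0.77139^4 = 0.404726
P(M+10) = 0.77139^5 = 0.273130
The M+8 peak is largest (0.404726); scaling to 100 gives 0.15 : 2.60 : 17.57 : 59.27 : 100.00 : 67.49.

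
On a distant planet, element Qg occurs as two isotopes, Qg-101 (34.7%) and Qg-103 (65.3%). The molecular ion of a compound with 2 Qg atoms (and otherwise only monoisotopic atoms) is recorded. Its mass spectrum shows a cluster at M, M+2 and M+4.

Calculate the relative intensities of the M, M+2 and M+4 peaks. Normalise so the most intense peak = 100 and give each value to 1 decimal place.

The 2 Qg atoms are independent, so intensities follow the terms of (0.347 + 0.653)^2.
P(M) = 0.347^2 = 0.120409
P(M+2) = 2 × 0.347^1 × 0.653^1 = 0.453182
P(M+4) = 0.653^2 = 0.426409
The M+2 peak is largest (0.453182); scaling to 100 gives 26.6 : 100.0 : 94.1.

26.6 : 100.0 : 94.1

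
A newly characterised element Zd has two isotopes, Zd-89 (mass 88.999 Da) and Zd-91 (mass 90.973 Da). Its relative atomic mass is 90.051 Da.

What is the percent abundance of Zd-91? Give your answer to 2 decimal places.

53.29%

With x = fraction of Zd-89 (so Zd-91 is 1 − x):
88.999·x + 90.973·(1 − x) = 90.051
(88.999 − 90.973)·x = 90.051 − 90.973
x = -0.922 / -1.974 = 0.46707 → 46.71% Zd-89, 53.29% Zd-91.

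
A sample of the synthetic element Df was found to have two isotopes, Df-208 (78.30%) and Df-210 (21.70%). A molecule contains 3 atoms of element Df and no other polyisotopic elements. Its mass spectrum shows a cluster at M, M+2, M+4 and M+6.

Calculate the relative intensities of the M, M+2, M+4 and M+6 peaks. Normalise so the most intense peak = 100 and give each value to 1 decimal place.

The 3 Df atoms are independent, so intensities follow the terms of (0.7830 + 0.2170)^3.
P(M) = 0.7830^3 = 0.480049
P(M+2) = 3 × 0.7830^2 × 0.2170^1 = 0.399121
P(M+4) = 3 × 0.7830^1 × 0.2170^2 = 0.110612
P(M+6) = 0.2170^3 = 0.010218
The M peak is largest (0.480049); scaling to 100 gives 100.0 : 83.1 : 23.0 : 2.1.

100.0 : 83.1 : 23.0 : 2.1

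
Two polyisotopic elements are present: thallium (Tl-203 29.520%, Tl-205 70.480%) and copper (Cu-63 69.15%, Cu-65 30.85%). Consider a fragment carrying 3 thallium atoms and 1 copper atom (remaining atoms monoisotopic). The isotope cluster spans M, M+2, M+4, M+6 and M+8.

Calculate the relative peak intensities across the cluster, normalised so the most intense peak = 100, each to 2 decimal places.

4.71 : 35.82 : 95.56 : 100.00 : 28.59

Thallium pattern (n=3): 0.02572463 : 0.18425524 : 0.43991564 : 0.35010449
Copper pattern (n=1): 0.6915 : 0.3085
Convolve the two distributions (both contribute in 2-u steps):
  M: 0.02572463×0.6915 = 0.017789
  M+2: 0.02572463×0.3085 + 0.18425524×0.6915 = 0.135349
  M+4: 0.18425524×0.3085 + 0.43991564×0.6915 = 0.361044
  M+6: 0.43991564×0.3085 + 0.35010449×0.6915 = 0.377811
  M+8: 0.35010449×0.3085 = 0.108007
Scale to base peak (0.377811) = 100: 4.71 : 35.82 : 95.56 : 100.00 : 28.59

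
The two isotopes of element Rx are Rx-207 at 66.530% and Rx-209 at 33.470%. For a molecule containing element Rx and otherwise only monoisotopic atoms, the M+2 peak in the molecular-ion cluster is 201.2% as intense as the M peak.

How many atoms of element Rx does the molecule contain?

The M+2/M ratio from n Rx atoms is n · q/p = n · 0.33470/0.66530.
n = 2.012 × 0.66530/0.33470 = 4.00 ≈ 4

4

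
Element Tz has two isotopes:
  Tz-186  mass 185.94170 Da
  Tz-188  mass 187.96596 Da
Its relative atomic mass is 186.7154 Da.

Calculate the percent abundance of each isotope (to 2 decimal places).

Tz-186: 61.78%, Tz-188: 38.22%

Writing the weighted mean with unknown fraction x of Tz-186:
185.94170·x + 187.96596·(1 − x) = 186.7154
(185.94170 − 187.96596)·x = 186.7154 − 187.96596
x = -1.25056 / -2.02426 = 0.61779 → 61.78% Tz-186, 38.22% Tz-188.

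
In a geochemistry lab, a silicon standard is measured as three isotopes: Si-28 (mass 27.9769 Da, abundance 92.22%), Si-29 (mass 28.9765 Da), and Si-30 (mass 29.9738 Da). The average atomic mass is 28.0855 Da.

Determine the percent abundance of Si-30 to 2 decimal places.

3.09%

Let x and y be the fractions of Si-29 and Si-30. Then x + y = 1 − 0.9222 = 0.0778 and 28.9765x + 29.9738y = 28.0855 − 0.9222×27.9769 = 2.28520282.
Substituting: 28.9765x + 29.9738(0.0778 − x) = 2.28520282
(28.9765 − 29.9738)x = -0.04675882  ⇒  x = 0.04689, y = 0.03091
Si-29: 4.69%, Si-30: 3.09%.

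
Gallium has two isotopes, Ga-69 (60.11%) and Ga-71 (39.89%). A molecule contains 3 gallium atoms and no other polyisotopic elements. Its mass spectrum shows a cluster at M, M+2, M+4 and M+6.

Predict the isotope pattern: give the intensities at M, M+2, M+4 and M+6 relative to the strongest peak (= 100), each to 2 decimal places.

Each Ga atom is independently Ga-69 (p = 0.6011) or Ga-71 (q = 0.3989); the cluster is the binomial expansion (p + q)^3.
P(M) = 0.6011^3 = 0.217190
P(M+2) = 3 × 0.6011^2 × 0.3989^1 = 0.432393
P(M+4) = 3 × 0.6011^1 × 0.3989^2 = 0.286943
P(M+6) = 0.3989^3 = 0.063473
The M+2 peak is largest (0.432393); scaling to 100 gives 50.23 : 100.00 : 66.36 : 14.68.

50.23 : 100.00 : 66.36 : 14.68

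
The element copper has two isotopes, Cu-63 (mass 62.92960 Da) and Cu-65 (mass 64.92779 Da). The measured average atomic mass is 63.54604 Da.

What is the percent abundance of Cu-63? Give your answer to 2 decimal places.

With x = fraction of Cu-63 (so Cu-65 is 1 − x):
62.92960·x + 64.92779·(1 − x) = 63.54604
(62.92960 − 64.92779)·x = 63.54604 − 64.92779
x = -1.38175 / -1.99819 = 0.69150 → 69.15% Cu-63, 30.85% Cu-65.

69.15%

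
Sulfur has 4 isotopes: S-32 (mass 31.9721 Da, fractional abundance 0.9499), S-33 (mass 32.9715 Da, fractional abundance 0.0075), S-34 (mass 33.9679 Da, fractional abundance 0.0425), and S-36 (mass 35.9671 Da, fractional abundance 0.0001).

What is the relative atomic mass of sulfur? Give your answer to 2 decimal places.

Weight each isotope mass by its fractional abundance: 0.9499 × 31.9721 + 0.0075 × 32.9715 + 0.0425 × 33.9679 + 0.0001 × 35.9671
= 30.37030 + 0.24729 + 1.44364 + 0.00360 = 32.06483 Da

32.06 Da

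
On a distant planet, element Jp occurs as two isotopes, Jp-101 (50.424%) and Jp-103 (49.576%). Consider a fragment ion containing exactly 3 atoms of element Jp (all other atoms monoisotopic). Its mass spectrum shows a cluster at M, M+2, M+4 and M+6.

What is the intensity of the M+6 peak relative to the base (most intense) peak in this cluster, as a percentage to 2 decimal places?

32.22%

(0.50424 + 0.49576)^3 gives M 0.1282, M+2 0.3782, M+4 0.3718, M+6 0.1218; the largest is M+2.
P(M+2) = C(3,1) × 0.50424^2 × 0.49576^1 = 3 × 0.25425798 × 0.49576 = 0.378153 (base)
P(M+6) = C(3,3) × 0.50424^0 × 0.49576^3 = 1 × 1.0000 × 0.12184689 = 0.121847
Relative intensity = 0.121847 / 0.378153 × 100 = 32.22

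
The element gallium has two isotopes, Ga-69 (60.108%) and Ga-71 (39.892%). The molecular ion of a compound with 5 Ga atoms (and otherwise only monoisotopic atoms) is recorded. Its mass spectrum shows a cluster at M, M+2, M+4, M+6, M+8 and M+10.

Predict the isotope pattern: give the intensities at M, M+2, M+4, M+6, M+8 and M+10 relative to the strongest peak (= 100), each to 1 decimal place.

Each Ga atom is independently Ga-69 (p = 0.60108) or Ga-71 (q = 0.39892); the cluster is the binomial expansion (p + q)^5.
P(M) = 0.60108^5 = 0.078462
P(M+2) = 5 × 0.60108^4 × 0.39892^1 = 0.260366
P(M+4) = 10 × 0.60108^3 × 0.39892^2 = 0.345596
P(M+6) = 10 × 0.60108^2 × 0.39892^3 = 0.229362
P(M+8) = 5 × 0.60108^1 × 0.39892^4 = 0.076111
P(M+10) = 0.39892^5 = 0.010103
The M+4 peak is largest (0.345596); scaling to 100 gives 22.7 : 75.3 : 100.0 : 66.4 : 22.0 : 2.9.

22.7 : 75.3 : 100.0 : 66.4 : 22.0 : 2.9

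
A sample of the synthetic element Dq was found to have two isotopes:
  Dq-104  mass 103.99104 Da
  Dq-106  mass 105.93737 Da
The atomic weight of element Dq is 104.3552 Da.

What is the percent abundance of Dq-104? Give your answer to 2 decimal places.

Writing the weighted mean with unknown fraction x of Dq-104:
103.99104·x + 105.93737·(1 − x) = 104.3552
(103.99104 − 105.93737)·x = 104.3552 − 105.93737
x = -1.58217 / -1.94633 = 0.81290 → 81.29% Dq-104, 18.71% Dq-106.

81.29%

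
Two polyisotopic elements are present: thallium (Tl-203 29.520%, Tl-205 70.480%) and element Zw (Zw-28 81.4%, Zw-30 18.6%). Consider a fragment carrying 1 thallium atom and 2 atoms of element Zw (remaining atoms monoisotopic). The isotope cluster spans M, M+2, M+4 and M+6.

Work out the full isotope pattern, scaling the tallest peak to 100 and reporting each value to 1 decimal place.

35.2 : 100.0 : 40.2 : 4.4

Thallium pattern (n=1): 0.2952 : 0.7048
Element Zw pattern (n=2): 0.662596 : 0.302808 : 0.034596
Convolve the two distributions (both contribute in 2-u steps):
  M: 0.2952×0.662596 = 0.195598
  M+2: 0.2952×0.302808 + 0.7048×0.662596 = 0.556387
  M+4: 0.2952×0.034596 + 0.7048×0.302808 = 0.223632
  M+6: 0.7048×0.034596 = 0.024383
Scale to base peak (0.556387) = 100: 35.2 : 100.0 : 40.2 : 4.4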